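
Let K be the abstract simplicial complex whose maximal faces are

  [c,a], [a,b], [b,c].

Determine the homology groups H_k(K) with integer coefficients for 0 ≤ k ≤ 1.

H_0 ≅ Z,  H_1 ≅ Z.

Take the total order a < b < c on the vertex set. Then K (dimension 1) consists of the simplices:

  0-simplices (3): a, b, c
  1-simplices (3): ab, ac, bc

Hence C_0 ≅ Z^3, C_1 ≅ Z^3.

∂_1: C_1 → C_0 sends each edge [p,q] (with p < q) to q − p.
The 3×3 boundary matrix has rank 2 and Smith normal form diag(1,1).

From H_k ≅ ker(∂_k) / im(∂_{k+1}) we obtain:

  H_0: rank C_0 − rank ∂_1 = 3 − 2 = 1, and the invariant factors of ∂_1 are all 1, so H_0 ≅ Z.
  H_1: rank ker ∂_1 − rank ∂_2 = (3 − 2) − 0 = 1, and there is no ∂_2, so H_1 ≅ Z.

As a check, the Euler characteristic is 3 − 3 = 0, which agrees with 1 − 1 = 0.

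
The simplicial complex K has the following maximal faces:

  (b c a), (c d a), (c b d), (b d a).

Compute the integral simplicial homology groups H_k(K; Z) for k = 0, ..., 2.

H_0 = Z,  H_1 = 0,  H_2 = Z.

Take the total order a < b < c < d on the vertex set. Then K (dimension 2) consists of the simplices:

  0-simplices (4): a, b, c, d
  1-simplices (6): ab, ac, ad, bc, bd, cd
  2-simplices (4): abc, abd, acd, bcd

giving chain groups C_0 ≅ Z^4, C_1 ≅ Z^6, C_2 ≅ Z^4.

∂_1: C_1 → C_0 is given by ∂[p,q] = [q] − [p]. For instance
  ∂ac = c − a.
The resulting 4×6 matrix has rank 3, and its Smith normal form has invariant factors (1,1,1).

∂_2: C_2 → C_1 sends each 2-simplex [p,q,r] to [q,r] − [p,r] + [p,q]. For instance
  ∂acd = cd − ad + ac,
  ∂abd = bd − ad + ab.
As a 6×4 matrix over Z this has rank 3, with invariant factors (1,1,1).

Computing H_k = (kernel of ∂_k) / (image of ∂_{k+1}):

  H_0: rank C_0 − rank ∂_1 = 4 − 3 = 1, and the invariant factors of ∂_1 are all 1, so H_0 = Z.
  H_1: rank ker ∂_1 − rank ∂_2 = (6 − 3) − 3 = 0, and the invariant factors of ∂_2 are all 1, so H_1 = 0.
  H_2: rank ker ∂_2 − rank ∂_3 = (4 − 3) − 0 = 1, and there is no ∂_3, so H_2 = Z.

As a check, the Euler characteristic is 4 − 6 + 4 = 2, which agrees with 1 − 0 + 1 = 2.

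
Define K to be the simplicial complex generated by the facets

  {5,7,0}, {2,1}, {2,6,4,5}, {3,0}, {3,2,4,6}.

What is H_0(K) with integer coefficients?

Order the vertices as 0 < 1 < 2 < 3 < 4 < 5 < 6 < 7. Listing each simplex with vertices in this order, K has dimension 3 with simplices:

  0-simplices (8): [0], [1], [2], [3], [4], [5], [6], [7]
  1-simplices (14): [0,3], [0,5], [0,7], [1,2], [2,3], [2,4], [2,5], [2,6], [3,4], [3,6], [4,5], [4,6], [5,6], [5,7]
  2-simplices (8): [0,5,7], [2,3,4], [2,3,6], [2,4,5], [2,4,6], [2,5,6], [3,4,6], [4,5,6]
  3-simplices (2): [2,3,4,6], [2,4,5,6]

Hence C_0 ≅ Z^8, C_1 ≅ Z^14, C_2 ≅ Z^8, C_3 ≅ Z^2.

The boundary map ∂_1: C_1 → C_0 is given by ∂[p,q] = [q] − [p]. For instance
  ∂[3,6] = [6] − [3].
As a 8×14 matrix over Z this has rank 7, with invariant factors (1,1,1,1,1,1,1).

∂_2: C_2 → C_1 maps a triangle to the signed sum of its edges. For instance
  ∂[2,4,6] = [4,6] − [2,6] + [2,4],
  ∂[2,3,6] = [3,6] − [2,6] + [2,3].
As a 14×8 matrix over Z this has rank 6, with invariant factors (1,1,1,1,1,1).

Boundary ∂_3: C_3 → C_2 sends each 3-simplex σ to the alternating sum Σ_i (−1)^i (σ with its i-th vertex removed). For instance
  ∂[2,3,4,6] = [3,4,6] − [2,4,6] + [2,3,6] − [2,3,4],
  ∂[2,4,5,6] = [4,5,6] − [2,5,6] + [2,4,6] − [2,4,5].
This gives a 8×2 integer matrix of rank 2; reducing to Smith normal form yields diagonal entries (1,1).

Computing H_k = (kernel of ∂_k) / (image of ∂_{k+1}):

  H_0: rank C_0 − rank ∂_1 = 8 − 7 = 1, and the invariant factors of ∂_1 are all 1, so H_0 ≅ Z.

H_0 = Z.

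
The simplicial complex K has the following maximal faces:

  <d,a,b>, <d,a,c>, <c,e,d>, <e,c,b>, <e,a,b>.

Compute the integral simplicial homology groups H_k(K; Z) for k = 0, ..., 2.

H_0 = Z,  H_1 = Z,  H_2 = 0.

Fix the vertex order a < b < c < d < e and write every simplex with vertices in increasing order. Then dim K = 2 and the simplices of K are:

  0-simplices (5): a, b, c, d, e
  1-simplices (10): ab, ac, ad, ae, bc, bd, be, cd, ce, de
  2-simplices (5): abd, abe, acd, bce, cde

Hence C_0 ≅ Z^5, C_1 ≅ Z^10, C_2 ≅ Z^5.

Boundary ∂_1: C_1 → C_0 maps an edge to its endpoints' difference, ∂[p,q] = q − p.
This gives a 5×10 integer matrix of rank 4; reducing to Smith normal form yields diagonal entries (1,1,1,1).

Boundary ∂_2: C_2 → C_1 acts by ∂[p,q,r] = [q,r] − [p,r] + [p,q]. For instance
  ∂acd = cd − ad + ac,
  ∂abe = be − ae + ab.
As a 10×5 matrix over Z this has rank 5, with invariant factors (1,1,1,1,1).

From H_k ≅ ker(∂_k) / im(∂_{k+1}) we obtain:

  H_0: rank C_0 − rank ∂_1 = 5 − 4 = 1, and the invariant factors of ∂_1 are all 1, so H_0 ≅ Z.
  H_1: rank ker ∂_1 − rank ∂_2 = (10 − 4) − 5 = 1, and the invariant factors of ∂_2 are all 1, so H_1 ≅ Z.
  H_2: rank ker ∂_2 − rank ∂_3 = (5 − 5) − 0 = 0, and there is no ∂_3, so H_2 ≅ 0.

As a check, the Euler characteristic is 5 − 10 + 5 = 0, which agrees with 1 − 1 + 0 = 0.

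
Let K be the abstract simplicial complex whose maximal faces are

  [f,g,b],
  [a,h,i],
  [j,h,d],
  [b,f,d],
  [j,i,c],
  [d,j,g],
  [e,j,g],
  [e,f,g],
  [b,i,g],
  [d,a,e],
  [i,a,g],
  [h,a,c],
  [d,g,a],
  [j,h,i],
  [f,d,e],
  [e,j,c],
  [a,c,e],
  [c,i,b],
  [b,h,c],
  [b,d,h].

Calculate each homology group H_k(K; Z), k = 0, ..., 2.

Fix the vertex order a < b < c < d < e < f < g < h < i < j and write every simplex with vertices in increasing order. Then dim K = 2 and the simplices of K are:

  0-simplices (10): a, b, c, d, e, f, g, h, i, j
  1-simplices (30): ac, ad, ae, ag, ah, ai, bc, bd, bf, bg, bh, bi, ce, ch, ci, cj, de, df, dg, dh, dj, ef, eg, ej, fg, gi, gj, hi, hj, ij
  2-simplices (20): ace, ach, ade, adg, agi, ahi, bch, bci, bdf, bdh, bfg, bgi, cej, cij, def, dgj, dhj, efg, egj, hij

giving chain groups C_0 ≅ Z^10, C_1 ≅ Z^30, C_2 ≅ Z^20.

The boundary map ∂_1: C_1 → C_0 is given by ∂[p,q] = [q] − [p]. For instance
  ∂ch = h − c.
The 10×30 boundary matrix has rank 9 and Smith normal form diag(1,1,1,1,1,1,1,1,1).

The boundary map ∂_2: C_2 → C_1 sends each 2-simplex [p,q,r] to [q,r] − [p,r] + [p,q]. For instance
  ∂ach = ch − ah + ac,
  ∂cij = ij − cj + ci.
As a 30×20 matrix over Z this has rank 20, with invariant factors (1,1,1,1,1,1,1,1,1,1,1,1,1,1,1,1,1,1,1,2).

From H_k ≅ ker(∂_k) / im(∂_{k+1}) we obtain:

  H_0: rank C_0 − rank ∂_1 = 10 − 9 = 1, and the invariant factors of ∂_1 are all 1, so H_0 ≅ Z.
  H_1: rank ker ∂_1 − rank ∂_2 = (30 − 9) − 20 = 1, and ∂_2 has invariant factor 2 > 1, so H_1 ≅ Z ⊕ Z/2.
  H_2: rank ker ∂_2 − rank ∂_3 = (20 − 20) − 0 = 0, and there is no ∂_3, so H_2 ≅ 0.

(K is a triangulation of the Klein bottle.)

H_0 ≅ Z,  H_1 ≅ Z ⊕ Z/2,  H_2 = 0.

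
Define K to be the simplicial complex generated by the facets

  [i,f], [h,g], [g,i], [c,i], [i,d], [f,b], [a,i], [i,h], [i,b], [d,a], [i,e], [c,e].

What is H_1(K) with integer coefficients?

H_1 = Z^4.

K has 9 vertices, 12 edges.
rank ∂_1 = 8, rank ∂_2 = 0 ⇒ b_1 = 12 − 8 − 0 = 4. So H_1 = Z^4.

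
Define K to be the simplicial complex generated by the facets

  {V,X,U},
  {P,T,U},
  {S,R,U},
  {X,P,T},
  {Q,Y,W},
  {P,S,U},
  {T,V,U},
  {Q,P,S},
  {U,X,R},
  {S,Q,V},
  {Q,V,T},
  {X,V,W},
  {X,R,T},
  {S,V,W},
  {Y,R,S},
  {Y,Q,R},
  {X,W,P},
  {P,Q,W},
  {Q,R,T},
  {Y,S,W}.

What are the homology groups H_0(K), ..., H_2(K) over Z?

H_0 = Z,  H_1 = Z ⊕ Z_2,  H_2 = 0.

Fix the vertex order P < Q < R < S < T < U < V < W < X < Y and write every simplex with vertices in increasing order. Then dim K = 2 and the simplices of K are:

  0-simplices (10): P, Q, R, S, T, U, V, W, X, Y
  1-simplices (30): PQ, PS, PT, PU, PW, PX, QR, QS, QT, QV, QW, QY, RS, RT, RU, RX, RY, SU, SV, SW, SY, TU, TV, TX, UV, UX, VW, VX, WX, WY
  2-simplices (20): PQS, PQW, PSU, PTU, PTX, PWX, QRT, QRY, QSV, QTV, QWY, RSU, RSY, RTX, RUX, SVW, SWY, TUV, UVX, VWX

so the chain groups are C_0 ≅ Z^10, C_1 ≅ Z^30, C_2 ≅ Z^20.

The boundary map ∂_1: C_1 → C_0 maps an edge to its endpoints' difference, ∂[p,q] = q − p. For instance
  ∂UX = X − U.
As a 10×30 matrix over Z this has rank 9, with invariant factors (1,1,1,1,1,1,1,1,1).

∂_2: C_2 → C_1 maps a triangle to the signed sum of its edges. For instance
  ∂PQW = QW − PW + PQ,
  ∂RSU = SU − RU + RS.
The 30×20 boundary matrix has rank 20 and Smith normal form diag(1,1,1,1,1,1,1,1,1,1,1,1,1,1,1,1,1,1,1,2).

Computing H_k = (kernel of ∂_k) / (image of ∂_{k+1}):

  H_0: rank C_0 − rank ∂_1 = 10 − 9 = 1, and the invariant factors of ∂_1 are all 1, so H_0 ≅ Z.
  H_1: rank ker ∂_1 − rank ∂_2 = (30 − 9) − 20 = 1, and ∂_2 has invariant factor 2 > 1, so H_1 ≅ Z ⊕ Z_2.
  H_2: rank ker ∂_2 − rank ∂_3 = (20 − 20) − 0 = 0, and there is no ∂_3, so H_2 ≅ 0.

As a check, the Euler characteristic is 10 − 30 + 20 = 0, which agrees with 1 − 1 + 0 = 0.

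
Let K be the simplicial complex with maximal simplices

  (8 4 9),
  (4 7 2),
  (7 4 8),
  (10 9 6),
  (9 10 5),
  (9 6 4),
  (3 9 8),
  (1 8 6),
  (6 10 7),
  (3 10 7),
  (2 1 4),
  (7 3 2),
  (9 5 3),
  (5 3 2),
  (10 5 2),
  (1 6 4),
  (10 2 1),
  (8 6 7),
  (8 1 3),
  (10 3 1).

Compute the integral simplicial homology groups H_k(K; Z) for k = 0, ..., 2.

Take the total order 1 < 2 < 3 < 4 < 5 < 6 < 7 < 8 < 9 < 10 on the vertex set. Then K (dimension 2) consists of the simplices:

  0-simplices (10): [1], [2], [3], [4], [5], [6], [7], [8], [9], [10]
  1-simplices (30): (30 of them)
  2-simplices (20): (20 of them)

so the chain groups are C_0 ≅ Z^10, C_1 ≅ Z^30, C_2 ≅ Z^20.

∂_1: C_1 → C_0 is given by ∂[p,q] = [q] − [p]. For instance
  ∂[1,4] = [4] − [1].
As a 10×30 matrix over Z this has rank 9, with invariant factors (1,1,1,1,1,1,1,1,1).

The boundary map ∂_2: C_2 → C_1 maps a triangle to the signed sum of its edges. For instance
  ∂[1,4,6] = [4,6] − [1,6] + [1,4],
  ∂[1,2,10] = [2,10] − [1,10] + [1,2].
The resulting 30×20 matrix has rank 20, and its Smith normal form has invariant factors (1,1,1,1,1,1,1,1,1,1,1,1,1,1,1,1,1,1,1,2).

Computing H_k = (kernel of ∂_k) / (image of ∂_{k+1}):

  H_0: rank C_0 − rank ∂_1 = 10 − 9 = 1, and the invariant factors of ∂_1 are all 1, so H_0 = Z.
  H_1: rank ker ∂_1 − rank ∂_2 = (30 − 9) − 20 = 1, and ∂_2 has invariant factor 2 > 1, so H_1 = Z ⊕ Z/2.
  H_2: rank ker ∂_2 − rank ∂_3 = (20 − 20) − 0 = 0, and there is no ∂_3, so H_2 = 0.

As a check, the Euler characteristic is 10 − 30 + 20 = 0, which agrees with 1 − 1 + 0 = 0.

H_0 = Z,  H_1 = Z ⊕ Z/2,  H_2 = 0.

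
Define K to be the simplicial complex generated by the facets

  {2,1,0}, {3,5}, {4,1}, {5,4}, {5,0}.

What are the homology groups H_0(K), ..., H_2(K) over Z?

H_0 = Z,  H_1 = Z,  H_2 = 0.

Fix the vertex order 0 < 1 < 2 < 3 < 4 < 5 and write every simplex with vertices in increasing order. Then dim K = 2 and the simplices of K are:

  0-simplices (6): [0], [1], [2], [3], [4], [5]
  1-simplices (7): [0,1], [0,2], [0,5], [1,2], [1,4], [3,5], [4,5]
  2-simplices (1): [0,1,2]

giving chain groups C_0 ≅ Z^6, C_1 ≅ Z^7, C_2 ≅ Z^1.

Boundary ∂_1: C_1 → C_0 maps an edge to its endpoints' difference, ∂[p,q] = q − p.
As a 6×7 matrix over Z this has rank 5, with invariant factors (1,1,1,1,1).

The boundary map ∂_2: C_2 → C_1 maps a triangle to the signed sum of its edges. For instance
  ∂[0,1,2] = [1,2] − [0,2] + [0,1].
The 7×1 boundary matrix has rank 1 and Smith normal form diag(1).

From H_k ≅ ker(∂_k) / im(∂_{k+1}) we obtain:

  H_0: rank C_0 − rank ∂_1 = 6 − 5 = 1, and the invariant factors of ∂_1 are all 1, so H_0 ≅ Z.
  H_1: rank ker ∂_1 − rank ∂_2 = (7 − 5) − 1 = 1, and the invariant factors of ∂_2 are all 1, so H_1 ≅ Z.
  H_2: rank ker ∂_2 − rank ∂_3 = (1 − 1) − 0 = 0, and there is no ∂_3, so H_2 ≅ 0.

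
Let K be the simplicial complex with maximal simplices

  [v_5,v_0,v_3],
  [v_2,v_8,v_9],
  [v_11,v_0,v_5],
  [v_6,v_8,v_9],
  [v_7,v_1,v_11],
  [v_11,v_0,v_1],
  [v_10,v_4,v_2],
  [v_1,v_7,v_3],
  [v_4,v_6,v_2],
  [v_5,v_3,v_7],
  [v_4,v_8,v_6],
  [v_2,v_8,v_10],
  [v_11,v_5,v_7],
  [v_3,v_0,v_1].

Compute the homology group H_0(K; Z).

H_0 ≅ Z^2.

Order the vertices as v_0 < v_1 < v_2 < v_3 < v_4 < v_5 < v_6 < v_7 < v_8 < v_9 < v_10 < v_11. Listing each simplex with vertices in this order, K has dimension 2 with simplices:

  0-simplices (12): [v_0], [v_1], [v_2], [v_3], [v_4], [v_5], [v_6], [v_7], [v_8], [v_9], [v_10], [v_11]
  1-simplices (24): (24 of them)
  2-simplices (14): (14 of them)

so the chain groups are C_0 ≅ Z^12, C_1 ≅ Z^24, C_2 ≅ Z^14.

∂_1: C_1 → C_0 is given by ∂[p,q] = [q] − [p]. For instance
  ∂[v_0,v_3] = [v_3] − [v_0].
The resulting 12×24 matrix has rank 10, and its Smith normal form has invariant factors (1,1,1,1,1,1,1,1,1,1).

∂_2: C_2 → C_1 maps a triangle to the signed sum of its edges. For instance
  ∂[v_3,v_5,v_7] = [v_5,v_7] − [v_3,v_7] + [v_3,v_5],
  ∂[v_2,v_4,v_6] = [v_4,v_6] − [v_2,v_6] + [v_2,v_4].
As a 24×14 matrix over Z this has rank 13, with invariant factors (1,1,1,1,1,1,1,1,1,1,1,1,1).

Reading off H_k = ker ∂_k / im ∂_{k+1}:

  H_0: rank C_0 − rank ∂_1 = 12 − 10 = 2, and the invariant factors of ∂_1 are all 1, so H_0 = Z^2.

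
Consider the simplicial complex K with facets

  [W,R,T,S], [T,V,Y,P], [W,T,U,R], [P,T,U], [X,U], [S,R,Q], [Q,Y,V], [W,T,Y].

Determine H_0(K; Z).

K has 10 vertices, 22 edges, 15 triangles, 3 3-simplices.
rank ∂_0 = 0, rank ∂_1 = 9 ⇒ b_0 = 10 − 0 − 9 = 1; all invariant factors of ∂_1 are 1 so no torsion. So H_0 = Z.

H_0 = Z.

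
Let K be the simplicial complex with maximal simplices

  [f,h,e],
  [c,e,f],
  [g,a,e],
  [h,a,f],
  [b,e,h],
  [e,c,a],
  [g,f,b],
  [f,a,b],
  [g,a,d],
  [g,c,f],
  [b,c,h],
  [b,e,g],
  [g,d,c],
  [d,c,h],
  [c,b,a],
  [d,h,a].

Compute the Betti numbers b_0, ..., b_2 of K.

b_0 = 1, b_1 = 2, b_2 = 1.

Order the vertices as a < b < c < d < e < f < g < h. Listing each simplex with vertices in this order, K has dimension 2 with simplices:

  0-simplices (8): a, b, c, d, e, f, g, h
  1-simplices (24): ab, ac, ad, ae, af, ag, ah, bc, be, bf, bg, bh, cd, ce, cf, cg, ch, dg, dh, ef, eg, eh, fg, fh
  2-simplices (16): abc, abf, ace, adg, adh, aeg, afh, bch, beg, beh, bfg, cdg, cdh, cef, cfg, efh

so the chain groups are C_0 ≅ Z^8, C_1 ≅ Z^24, C_2 ≅ Z^16.

∂_1: C_1 → C_0 maps an edge to its endpoints' difference, ∂[p,q] = q − p.
The resulting 8×24 matrix has rank 7, and its Smith normal form has invariant factors (1,1,1,1,1,1,1).

The boundary map ∂_2: C_2 → C_1 acts by ∂[p,q,r] = [q,r] − [p,r] + [p,q]. For instance
  ∂cdg = dg − cg + cd,
  ∂cfg = fg − cg + cf.
As a 24×16 matrix over Z this has rank 15, with invariant factors (1,1,1,1,1,1,1,1,1,1,1,1,1,1,1).

Now H_k = ker ∂_k / im ∂_{k+1}, so:

  H_0: rank C_0 − rank ∂_1 = 8 − 7 = 1, and the invariant factors of ∂_1 are all 1, so H_0 ≅ Z.
  H_1: rank ker ∂_1 − rank ∂_2 = (24 − 7) − 15 = 2, and the invariant factors of ∂_2 are all 1, so H_1 ≅ Z^2.
  H_2: rank ker ∂_2 − rank ∂_3 = (16 − 15) − 0 = 1, and there is no ∂_3, so H_2 ≅ Z.

Hence the Betti numbers are b_0 = 1, b_1 = 2, b_2 = 1.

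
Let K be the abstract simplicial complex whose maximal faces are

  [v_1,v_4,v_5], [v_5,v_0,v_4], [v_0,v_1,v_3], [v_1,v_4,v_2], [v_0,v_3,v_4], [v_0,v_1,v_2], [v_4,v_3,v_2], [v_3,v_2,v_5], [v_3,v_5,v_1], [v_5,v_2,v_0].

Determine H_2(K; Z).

H_2 = 0.

Take the total order v_0 < v_1 < v_2 < v_3 < v_4 < v_5 on the vertex set. Then K (dimension 2) consists of the simplices:

  0-simplices (6): [v_0], [v_1], [v_2], [v_3], [v_4], [v_5]
  1-simplices (15): (15 of them)
  2-simplices (10): [v_0,v_1,v_2], [v_0,v_1,v_3], [v_0,v_2,v_5], [v_0,v_3,v_4], [v_0,v_4,v_5], [v_1,v_2,v_4], [v_1,v_3,v_5], [v_1,v_4,v_5], [v_2,v_3,v_4], [v_2,v_3,v_5]

Hence C_0 ≅ Z^6, C_1 ≅ Z^15, C_2 ≅ Z^10.

∂_1: C_1 → C_0 is given by ∂[p,q] = [q] − [p].
The 6×15 boundary matrix has rank 5 and Smith normal form diag(1,1,1,1,1).

The boundary map ∂_2: C_2 → C_1 acts by ∂[p,q,r] = [q,r] − [p,r] + [p,q]. For instance
  ∂[v_2,v_3,v_5] = [v_3,v_5] − [v_2,v_5] + [v_2,v_3],
  ∂[v_1,v_4,v_5] = [v_4,v_5] − [v_1,v_5] + [v_1,v_4].
The resulting 15×10 matrix has rank 10, and its Smith normal form has invariant factors (1,1,1,1,1,1,1,1,1,2).

Now H_k = ker ∂_k / im ∂_{k+1}, so:

  H_2: rank ker ∂_2 − rank ∂_3 = (10 − 10) − 0 = 0, and there is no ∂_3, so H_2 = 0.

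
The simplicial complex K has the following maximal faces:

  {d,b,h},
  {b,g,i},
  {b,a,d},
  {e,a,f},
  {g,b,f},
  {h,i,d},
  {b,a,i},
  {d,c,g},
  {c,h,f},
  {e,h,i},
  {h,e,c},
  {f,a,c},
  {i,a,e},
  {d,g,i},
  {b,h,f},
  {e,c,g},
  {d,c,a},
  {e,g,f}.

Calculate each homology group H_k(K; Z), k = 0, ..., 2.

H_0 ≅ Z,  H_1 ≅ Z ⊕ Z/2,  H_2 = 0.

Fix the vertex order a < b < c < d < e < f < g < h < i and write every simplex with vertices in increasing order. Then dim K = 2 and the simplices of K are:

  0-simplices (9): a, b, c, d, e, f, g, h, i
  1-simplices (27): ab, ac, ad, ae, af, ai, bd, bf, bg, bh, bi, cd, ce, cf, cg, ch, dg, dh, di, ef, eg, eh, ei, fg, fh, gi, hi
  2-simplices (18): abd, abi, acd, acf, aef, aei, bdh, bfg, bfh, bgi, cdg, ceg, ceh, cfh, dgi, dhi, efg, ehi

so the chain groups are C_0 ≅ Z^9, C_1 ≅ Z^27, C_2 ≅ Z^18.

Boundary ∂_1: C_1 → C_0 maps an edge to its endpoints' difference, ∂[p,q] = q − p.
This gives a 9×27 integer matrix of rank 8; reducing to Smith normal form yields diagonal entries (1,1,1,1,1,1,1,1).

Boundary ∂_2: C_2 → C_1 maps a triangle to the signed sum of its edges. For instance
  ∂acd = cd − ad + ac,
  ∂dhi = hi − di + dh.
The resulting 27×18 matrix has rank 18, and its Smith normal form has invariant factors (1,1,1,1,1,1,1,1,1,1,1,1,1,1,1,1,1,2).

Reading off H_k = ker ∂_k / im ∂_{k+1}:

  H_0: rank C_0 − rank ∂_1 = 9 − 8 = 1, and the invariant factors of ∂_1 are all 1, so H_0 = Z.
  H_1: rank ker ∂_1 − rank ∂_2 = (27 − 8) − 18 = 1, and ∂_2 has invariant factor 2 > 1, so H_1 = Z ⊕ Z/2.
  H_2: rank ker ∂_2 − rank ∂_3 = (18 − 18) − 0 = 0, and there is no ∂_3, so H_2 = 0.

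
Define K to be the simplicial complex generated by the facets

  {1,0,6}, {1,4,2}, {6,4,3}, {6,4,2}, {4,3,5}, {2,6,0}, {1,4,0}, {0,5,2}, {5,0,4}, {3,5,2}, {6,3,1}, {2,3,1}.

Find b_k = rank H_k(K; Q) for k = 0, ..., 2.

We work with the vertex ordering 0 < 1 < 2 < 3 < 4 < 5 < 6. The simplices of K, each written with vertices in increasing order, are:

  0-simplices (7): [0], [1], [2], [3], [4], [5], [6]
  1-simplices (18): [0,1], [0,2], [0,4], [0,5], [0,6], [1,2], [1,3], [1,4], [1,6], [2,3], [2,4], [2,5], [2,6], [3,4], [3,5], [3,6], [4,5], [4,6]
  2-simplices (12): [0,1,4], [0,1,6], [0,2,5], [0,2,6], [0,4,5], [1,2,3], [1,2,4], [1,3,6], [2,3,5], [2,4,6], [3,4,5], [3,4,6]

giving chain groups C_0 ≅ Z^7, C_1 ≅ Z^18, C_2 ≅ Z^12.

∂_1: C_1 → C_0 is given by ∂[p,q] = [q] − [p].
The 7×18 boundary matrix has rank 6 and Smith normal form diag(1,1,1,1,1,1).

∂_2: C_2 → C_1 acts by ∂[p,q,r] = [q,r] − [p,r] + [p,q]. For instance
  ∂[0,4,5] = [4,5] − [0,5] + [0,4],
  ∂[1,3,6] = [3,6] − [1,6] + [1,3].
The resulting 18×12 matrix has rank 12, and its Smith normal form has invariant factors (1,1,1,1,1,1,1,1,1,1,1,2).

Now H_k = ker ∂_k / im ∂_{k+1}, so:

  H_0: rank C_0 − rank ∂_1 = 7 − 6 = 1, and the invariant factors of ∂_1 are all 1, so H_0 ≅ Z.
  H_1: rank ker ∂_1 − rank ∂_2 = (18 − 6) − 12 = 0, and ∂_2 has invariant factor 2 > 1, so H_1 ≅ Z/2.
  H_2: rank ker ∂_2 − rank ∂_3 = (12 − 12) − 0 = 0, and there is no ∂_3, so H_2 ≅ 0.

Hence the Betti numbers are b_0 = 1, b_1 = 0, b_2 = 0.

b_0 = 1, b_1 = 0, b_2 = 0.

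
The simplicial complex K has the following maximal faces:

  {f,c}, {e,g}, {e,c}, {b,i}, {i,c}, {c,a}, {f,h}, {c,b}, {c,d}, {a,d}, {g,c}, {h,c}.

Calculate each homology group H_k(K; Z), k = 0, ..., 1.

H_0 ≅ Z,  H_1 ≅ Z^4.

Take the total order a < b < c < d < e < f < g < h < i on the vertex set. Then K (dimension 1) consists of the simplices:

  0-simplices (9): a, b, c, d, e, f, g, h, i
  1-simplices (12): ac, ad, bc, bi, cd, ce, cf, cg, ch, ci, eg, fh

so the chain groups are C_0 ≅ Z^9, C_1 ≅ Z^12.

Boundary ∂_1: C_1 → C_0 maps an edge to its endpoints' difference, ∂[p,q] = q − p. For instance
  ∂cg = g − c.
The resulting 9×12 matrix has rank 8, and its Smith normal form has invariant factors (1,1,1,1,1,1,1,1).

Computing H_k = (kernel of ∂_k) / (image of ∂_{k+1}):

  H_0: rank C_0 − rank ∂_1 = 9 − 8 = 1, and the invariant factors of ∂_1 are all 1, so H_0 ≅ Z.
  H_1: rank ker ∂_1 − rank ∂_2 = (12 − 8) − 0 = 4, and there is no ∂_2, so H_1 ≅ Z^4.

As a check, the Euler characteristic is 9 − 12 = -3, which agrees with 1 − 4 = -3.
(K is a triangulation of a wedge of 4 circles.)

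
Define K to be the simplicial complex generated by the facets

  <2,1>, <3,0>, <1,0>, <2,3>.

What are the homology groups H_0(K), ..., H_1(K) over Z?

H_0 = Z,  H_1 = Z.

K has 4 vertices, 4 edges.
rank ∂_0 = 0, rank ∂_1 = 3 ⇒ b_0 = 4 − 0 − 3 = 1; all invariant factors of ∂_1 are 1 so no torsion. So H_0 = Z.
rank ∂_1 = 3, rank ∂_2 = 0 ⇒ b_1 = 4 − 3 − 0 = 1. So H_1 = Z.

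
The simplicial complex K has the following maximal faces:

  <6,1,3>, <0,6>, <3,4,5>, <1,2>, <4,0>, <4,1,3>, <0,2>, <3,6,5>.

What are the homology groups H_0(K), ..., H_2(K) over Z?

H_0 ≅ Z,  H_1 ≅ Z^2,  H_2 = 0.

Order the vertices as 0 < 1 < 2 < 3 < 4 < 5 < 6. Listing each simplex with vertices in this order, K has dimension 2 with simplices:

  0-simplices (7): [0], [1], [2], [3], [4], [5], [6]
  1-simplices (12): [0,2], [0,4], [0,6], [1,2], [1,3], [1,4], [1,6], [3,4], [3,5], [3,6], [4,5], [5,6]
  2-simplices (4): [1,3,4], [1,3,6], [3,4,5], [3,5,6]

giving chain groups C_0 ≅ Z^7, C_1 ≅ Z^12, C_2 ≅ Z^4.

∂_1: C_1 → C_0 sends each edge [p,q] (with p < q) to q − p.
This gives a 7×12 integer matrix of rank 6; reducing to Smith normal form yields diagonal entries (1,1,1,1,1,1).

The boundary map ∂_2: C_2 → C_1 acts by ∂[p,q,r] = [q,r] − [p,r] + [p,q]. For instance
  ∂[1,3,4] = [3,4] − [1,4] + [1,3],
  ∂[3,5,6] = [5,6] − [3,6] + [3,5].
The resulting 12×4 matrix has rank 4, and its Smith normal form has invariant factors (1,1,1,1).

From H_k ≅ ker(∂_k) / im(∂_{k+1}) we obtain:

  H_0: rank C_0 − rank ∂_1 = 7 − 6 = 1, and the invariant factors of ∂_1 are all 1, so H_0 ≅ Z.
  H_1: rank ker ∂_1 − rank ∂_2 = (12 − 6) − 4 = 2, and the invariant factors of ∂_2 are all 1, so H_1 ≅ Z^2.
  H_2: rank ker ∂_2 − rank ∂_3 = (4 − 4) − 0 = 0, and there is no ∂_3, so H_2 ≅ 0.

As a check, the Euler characteristic is 7 − 12 + 4 = -1, which agrees with 1 − 2 + 0 = -1.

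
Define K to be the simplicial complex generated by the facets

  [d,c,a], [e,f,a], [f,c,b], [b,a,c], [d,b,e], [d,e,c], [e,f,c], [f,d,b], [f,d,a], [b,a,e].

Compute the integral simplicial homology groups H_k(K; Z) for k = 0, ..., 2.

H_0 = Z,  H_1 = Z_2,  H_2 = 0.

Fix the vertex order a < b < c < d < e < f and write every simplex with vertices in increasing order. Then dim K = 2 and the simplices of K are:

  0-simplices (6): a, b, c, d, e, f
  1-simplices (15): ab, ac, ad, ae, af, bc, bd, be, bf, cd, ce, cf, de, df, ef
  2-simplices (10): abc, abe, acd, adf, aef, bcf, bde, bdf, cde, cef

Hence C_0 ≅ Z^6, C_1 ≅ Z^15, C_2 ≅ Z^10.

Boundary ∂_1: C_1 → C_0 is given by ∂[p,q] = [q] − [p]. For instance
  ∂cf = f − c.
The resulting 6×15 matrix has rank 5, and its Smith normal form has invariant factors (1,1,1,1,1).

Boundary ∂_2: C_2 → C_1 acts by ∂[p,q,r] = [q,r] − [p,r] + [p,q]. For instance
  ∂bdf = df − bf + bd,
  ∂abe = be − ae + ab.
As a 15×10 matrix over Z this has rank 10, with invariant factors (1,1,1,1,1,1,1,1,1,2).

From H_k ≅ ker(∂_k) / im(∂_{k+1}) we obtain:

  H_0: rank C_0 − rank ∂_1 = 6 − 5 = 1, and the invariant factors of ∂_1 are all 1, so H_0 = Z.
  H_1: rank ker ∂_1 − rank ∂_2 = (15 − 5) − 10 = 0, and ∂_2 has invariant factor 2 > 1, so H_1 = Z_2.
  H_2: rank ker ∂_2 − rank ∂_3 = (10 − 10) − 0 = 0, and there is no ∂_3, so H_2 = 0.

As a check, the Euler characteristic is 6 − 15 + 10 = 1, which agrees with 1 − 0 + 0 = 1.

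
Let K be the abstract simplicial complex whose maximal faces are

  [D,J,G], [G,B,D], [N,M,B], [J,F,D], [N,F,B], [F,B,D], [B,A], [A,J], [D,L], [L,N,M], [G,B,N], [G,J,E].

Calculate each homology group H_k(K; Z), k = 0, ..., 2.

H_0 = Z,  H_1 = Z^2,  H_2 = 0.

Fix the vertex order A < B < D < E < F < G < J < L < M < N and write every simplex with vertices in increasing order. Then dim K = 2 and the simplices of K are:

  0-simplices (10): A, B, D, E, F, G, J, L, M, N
  1-simplices (20): AB, AJ, BD, BF, BG, BM, BN, DF, DG, DJ, DL, EG, EJ, FJ, FN, GJ, GN, LM, LN, MN
  2-simplices (9): BDF, BDG, BFN, BGN, BMN, DFJ, DGJ, EGJ, LMN

Hence C_0 ≅ Z^10, C_1 ≅ Z^20, C_2 ≅ Z^9.

∂_1: C_1 → C_0 sends each edge [p,q] (with p < q) to q − p.
This gives a 10×20 integer matrix of rank 9; reducing to Smith normal form yields diagonal entries (1,1,1,1,1,1,1,1,1).

∂_2: C_2 → C_1 maps a triangle to the signed sum of its edges. For instance
  ∂BFN = FN − BN + BF,
  ∂BMN = MN − BN + BM.
The 20×9 boundary matrix has rank 9 and Smith normal form diag(1,1,1,1,1,1,1,1,1).

Reading off H_k = ker ∂_k / im ∂_{k+1}:

  H_0: rank C_0 − rank ∂_1 = 10 − 9 = 1, and the invariant factors of ∂_1 are all 1, so H_0 ≅ Z.
  H_1: rank ker ∂_1 − rank ∂_2 = (20 − 9) − 9 = 2, and the invariant factors of ∂_2 are all 1, so H_1 ≅ Z^2.
  H_2: rank ker ∂_2 − rank ∂_3 = (9 − 9) − 0 = 0, and there is no ∂_3, so H_2 ≅ 0.

As a check, the Euler characteristic is 10 − 20 + 9 = -1, which agrees with 1 − 2 + 0 = -1.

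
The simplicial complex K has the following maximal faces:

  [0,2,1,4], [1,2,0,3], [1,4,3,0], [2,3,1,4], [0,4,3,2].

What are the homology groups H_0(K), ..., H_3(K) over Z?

We work with the vertex ordering 0 < 1 < 2 < 3 < 4. The simplices of K, each written with vertices in increasing order, are:

  0-simplices (5): [0], [1], [2], [3], [4]
  1-simplices (10): [0,1], [0,2], [0,3], [0,4], [1,2], [1,3], [1,4], [2,3], [2,4], [3,4]
  2-simplices (10): [0,1,2], [0,1,3], [0,1,4], [0,2,3], [0,2,4], [0,3,4], [1,2,3], [1,2,4], [1,3,4], [2,3,4]
  3-simplices (5): [0,1,2,3], [0,1,2,4], [0,1,3,4], [0,2,3,4], [1,2,3,4]

Hence C_0 ≅ Z^5, C_1 ≅ Z^10, C_2 ≅ Z^10, C_3 ≅ Z^5.

∂_1: C_1 → C_0 is given by ∂[p,q] = [q] − [p].
This gives a 5×10 integer matrix of rank 4; reducing to Smith normal form yields diagonal entries (1,1,1,1).

The boundary map ∂_2: C_2 → C_1 acts by ∂[p,q,r] = [q,r] − [p,r] + [p,q]. For instance
  ∂[2,3,4] = [3,4] − [2,4] + [2,3],
  ∂[0,2,3] = [2,3] − [0,3] + [0,2].
The resulting 10×10 matrix has rank 6, and its Smith normal form has invariant factors (1,1,1,1,1,1).

The boundary map ∂_3: C_3 → C_2 sends each 3-simplex σ to the alternating sum Σ_i (−1)^i (σ with its i-th vertex removed). For instance
  ∂[0,2,3,4] = [2,3,4] − [0,3,4] + [0,2,4] − [0,2,3],
  ∂[0,1,2,3] = [1,2,3] − [0,2,3] + [0,1,3] − [0,1,2].
The resulting 10×5 matrix has rank 4, and its Smith normal form has invariant factors (1,1,1,1).

From H_k ≅ ker(∂_k) / im(∂_{k+1}) we obtain:

  H_0: rank C_0 − rank ∂_1 = 5 − 4 = 1, and the invariant factors of ∂_1 are all 1, so H_0 = Z.
  H_1: rank ker ∂_1 − rank ∂_2 = (10 − 4) − 6 = 0, and the invariant factors of ∂_2 are all 1, so H_1 = 0.
  H_2: rank ker ∂_2 − rank ∂_3 = (10 − 6) − 4 = 0, and the invariant factors of ∂_3 are all 1, so H_2 = 0.
  H_3: rank ker ∂_3 − rank ∂_4 = (5 − 4) − 0 = 1, and there is no ∂_4, so H_3 = Z.

As a check, the Euler characteristic is 5 − 10 + 10 − 5 = 0, which agrees with 1 − 0 + 0 − 1 = 0.

H_0 ≅ Z,  H_1 = 0,  H_2 = 0,  H_3 ≅ Z.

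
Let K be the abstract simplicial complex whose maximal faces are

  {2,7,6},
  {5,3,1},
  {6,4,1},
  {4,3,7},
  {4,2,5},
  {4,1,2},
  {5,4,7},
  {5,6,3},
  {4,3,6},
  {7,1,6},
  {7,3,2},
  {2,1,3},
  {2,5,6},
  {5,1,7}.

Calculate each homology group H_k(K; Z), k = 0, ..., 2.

Fix the vertex order 1 < 2 < 3 < 4 < 5 < 6 < 7 and write every simplex with vertices in increasing order. Then dim K = 2 and the simplices of K are:

  0-simplices (7): [1], [2], [3], [4], [5], [6], [7]
  1-simplices (21): [1,2], [1,3], [1,4], [1,5], [1,6], [1,7], [2,3], [2,4], [2,5], [2,6], [2,7], [3,4], [3,5], [3,6], [3,7], [4,5], [4,6], [4,7], [5,6], [5,7], [6,7]
  2-simplices (14): [1,2,3], [1,2,4], [1,3,5], [1,4,6], [1,5,7], [1,6,7], [2,3,7], [2,4,5], [2,5,6], [2,6,7], [3,4,6], [3,4,7], [3,5,6], [4,5,7]

giving chain groups C_0 ≅ Z^7, C_1 ≅ Z^21, C_2 ≅ Z^14.

The boundary map ∂_1: C_1 → C_0 sends each edge [p,q] (with p < q) to q − p. For instance
  ∂[1,6] = [6] − [1].
As a 7×21 matrix over Z this has rank 6, with invariant factors (1,1,1,1,1,1).

The boundary map ∂_2: C_2 → C_1 acts by ∂[p,q,r] = [q,r] − [p,r] + [p,q]. For instance
  ∂[1,6,7] = [6,7] − [1,7] + [1,6],
  ∂[3,4,6] = [4,6] − [3,6] + [3,4].
The resulting 21×14 matrix has rank 13, and its Smith normal form has invariant factors (1,1,1,1,1,1,1,1,1,1,1,1,1).

Reading off H_k = ker ∂_k / im ∂_{k+1}:

  H_0: rank C_0 − rank ∂_1 = 7 − 6 = 1, and the invariant factors of ∂_1 are all 1, so H_0 ≅ Z.
  H_1: rank ker ∂_1 − rank ∂_2 = (21 − 6) − 13 = 2, and the invariant factors of ∂_2 are all 1, so H_1 ≅ Z^2.
  H_2: rank ker ∂_2 − rank ∂_3 = (14 − 13) − 0 = 1, and there is no ∂_3, so H_2 ≅ Z.

(K is a triangulation of the torus T^2.)

H_0 = Z,  H_1 = Z^2,  H_2 = Z.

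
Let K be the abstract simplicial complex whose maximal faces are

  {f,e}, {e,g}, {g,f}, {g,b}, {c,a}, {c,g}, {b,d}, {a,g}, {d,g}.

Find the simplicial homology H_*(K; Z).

H_0 = Z,  H_1 = Z^3.

Take the total order a < b < c < d < e < f < g on the vertex set. Then K (dimension 1) consists of the simplices:

  0-simplices (7): a, b, c, d, e, f, g
  1-simplices (9): ac, ag, bd, bg, cg, dg, ef, eg, fg

Hence C_0 ≅ Z^7, C_1 ≅ Z^9.

Boundary ∂_1: C_1 → C_0 maps an edge to its endpoints' difference, ∂[p,q] = q − p. For instance
  ∂bd = d − b.
As a 7×9 matrix over Z this has rank 6, with invariant factors (1,1,1,1,1,1).

Reading off H_k = ker ∂_k / im ∂_{k+1}:

  H_0: rank C_0 − rank ∂_1 = 7 − 6 = 1, and the invariant factors of ∂_1 are all 1, so H_0 = Z.
  H_1: rank ker ∂_1 − rank ∂_2 = (9 − 6) − 0 = 3, and there is no ∂_2, so H_1 = Z^3.

As a check, the Euler characteristic is 7 − 9 = -2, which agrees with 1 − 3 = -2.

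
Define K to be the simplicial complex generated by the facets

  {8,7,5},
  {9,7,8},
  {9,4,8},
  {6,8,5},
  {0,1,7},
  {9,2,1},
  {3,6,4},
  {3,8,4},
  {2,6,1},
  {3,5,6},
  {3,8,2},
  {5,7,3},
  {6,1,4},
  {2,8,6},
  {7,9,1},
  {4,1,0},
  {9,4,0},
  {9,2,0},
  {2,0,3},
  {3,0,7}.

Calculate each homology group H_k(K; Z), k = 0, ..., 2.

H_0 = Z,  H_1 = Z ⊕ Z/2,  H_2 = 0.

Order the vertices as 0 < 1 < 2 < 3 < 4 < 5 < 6 < 7 < 8 < 9. Listing each simplex with vertices in this order, K has dimension 2 with simplices:

  0-simplices (10): [0], [1], [2], [3], [4], [5], [6], [7], [8], [9]
  1-simplices (30): (30 of them)
  2-simplices (20): (20 of them)

giving chain groups C_0 ≅ Z^10, C_1 ≅ Z^30, C_2 ≅ Z^20.

∂_1: C_1 → C_0 sends each edge [p,q] (with p < q) to q − p. For instance
  ∂[3,6] = [6] − [3].
The resulting 10×30 matrix has rank 9, and its Smith normal form has invariant factors (1,1,1,1,1,1,1,1,1).

Boundary ∂_2: C_2 → C_1 sends each 2-simplex [p,q,r] to [q,r] − [p,r] + [p,q]. For instance
  ∂[0,3,7] = [3,7] − [0,7] + [0,3],
  ∂[1,4,6] = [4,6] − [1,6] + [1,4].
This gives a 30×20 integer matrix of rank 20; reducing to Smith normal form yields diagonal entries (1,1,1,1,1,1,1,1,1,1,1,1,1,1,1,1,1,1,1,2).

Now H_k = ker ∂_k / im ∂_{k+1}, so:

  H_0: rank C_0 − rank ∂_1 = 10 − 9 = 1, and the invariant factors of ∂_1 are all 1, so H_0 = Z.
  H_1: rank ker ∂_1 − rank ∂_2 = (30 − 9) − 20 = 1, and ∂_2 has invariant factor 2 > 1, so H_1 = Z ⊕ Z/2.
  H_2: rank ker ∂_2 − rank ∂_3 = (20 − 20) − 0 = 0, and there is no ∂_3, so H_2 = 0.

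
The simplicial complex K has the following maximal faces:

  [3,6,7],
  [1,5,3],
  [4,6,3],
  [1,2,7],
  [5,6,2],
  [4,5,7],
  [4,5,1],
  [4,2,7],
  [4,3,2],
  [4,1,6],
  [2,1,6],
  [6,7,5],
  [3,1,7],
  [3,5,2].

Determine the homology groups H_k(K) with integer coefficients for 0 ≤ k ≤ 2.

Fix the vertex order 1 < 2 < 3 < 4 < 5 < 6 < 7 and write every simplex with vertices in increasing order. Then dim K = 2 and the simplices of K are:

  0-simplices (7): [1], [2], [3], [4], [5], [6], [7]
  1-simplices (21): [1,2], [1,3], [1,4], [1,5], [1,6], [1,7], [2,3], [2,4], [2,5], [2,6], [2,7], [3,4], [3,5], [3,6], [3,7], [4,5], [4,6], [4,7], [5,6], [5,7], [6,7]
  2-simplices (14): [1,2,6], [1,2,7], [1,3,5], [1,3,7], [1,4,5], [1,4,6], [2,3,4], [2,3,5], [2,4,7], [2,5,6], [3,4,6], [3,6,7], [4,5,7], [5,6,7]

so the chain groups are C_0 ≅ Z^7, C_1 ≅ Z^21, C_2 ≅ Z^14.

The boundary map ∂_1: C_1 → C_0 sends each edge [p,q] (with p < q) to q − p.
As a 7×21 matrix over Z this has rank 6, with invariant factors (1,1,1,1,1,1).

The boundary map ∂_2: C_2 → C_1 acts by ∂[p,q,r] = [q,r] − [p,r] + [p,q]. For instance
  ∂[2,3,4] = [3,4] − [2,4] + [2,3],
  ∂[1,4,5] = [4,5] − [1,5] + [1,4].
As a 21×14 matrix over Z this has rank 13, with invariant factors (1,1,1,1,1,1,1,1,1,1,1,1,1).

Reading off H_k = ker ∂_k / im ∂_{k+1}:

  H_0: rank C_0 − rank ∂_1 = 7 − 6 = 1, and the invariant factors of ∂_1 are all 1, so H_0 = Z.
  H_1: rank ker ∂_1 − rank ∂_2 = (21 − 6) − 13 = 2, and the invariant factors of ∂_2 are all 1, so H_1 = Z^2.
  H_2: rank ker ∂_2 − rank ∂_3 = (14 − 13) − 0 = 1, and there is no ∂_3, so H_2 = Z.

(K is a triangulation of the torus T^2.)

H_0 ≅ Z,  H_1 ≅ Z^2,  H_2 ≅ Z.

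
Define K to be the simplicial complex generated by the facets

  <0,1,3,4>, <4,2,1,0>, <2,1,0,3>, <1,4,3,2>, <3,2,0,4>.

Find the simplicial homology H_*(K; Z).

Fix the vertex order 0 < 1 < 2 < 3 < 4 and write every simplex with vertices in increasing order. Then dim K = 3 and the simplices of K are:

  0-simplices (5): [0], [1], [2], [3], [4]
  1-simplices (10): [0,1], [0,2], [0,3], [0,4], [1,2], [1,3], [1,4], [2,3], [2,4], [3,4]
  2-simplices (10): [0,1,2], [0,1,3], [0,1,4], [0,2,3], [0,2,4], [0,3,4], [1,2,3], [1,2,4], [1,3,4], [2,3,4]
  3-simplices (5): [0,1,2,3], [0,1,2,4], [0,1,3,4], [0,2,3,4], [1,2,3,4]

so the chain groups are C_0 ≅ Z^5, C_1 ≅ Z^10, C_2 ≅ Z^10, C_3 ≅ Z^5.

Boundary ∂_1: C_1 → C_0 sends each edge [p,q] (with p < q) to q − p. For instance
  ∂[1,4] = [4] − [1].
This gives a 5×10 integer matrix of rank 4; reducing to Smith normal form yields diagonal entries (1,1,1,1).

∂_2: C_2 → C_1 acts by ∂[p,q,r] = [q,r] − [p,r] + [p,q]. For instance
  ∂[1,2,4] = [2,4] − [1,4] + [1,2],
  ∂[1,3,4] = [3,4] − [1,4] + [1,3].
The 10×10 boundary matrix has rank 6 and Smith normal form diag(1,1,1,1,1,1).

The boundary map ∂_3: C_3 → C_2 sends each 3-simplex σ to the alternating sum Σ_i (−1)^i (σ with its i-th vertex removed). For instance
  ∂[1,2,3,4] = [2,3,4] − [1,3,4] + [1,2,4] − [1,2,3],
  ∂[0,2,3,4] = [2,3,4] − [0,3,4] + [0,2,4] − [0,2,3].
This gives a 10×5 integer matrix of rank 4; reducing to Smith normal form yields diagonal entries (1,1,1,1).

Computing H_k = (kernel of ∂_k) / (image of ∂_{k+1}):

  H_0: rank C_0 − rank ∂_1 = 5 − 4 = 1, and the invariant factors of ∂_1 are all 1, so H_0 = Z.
  H_1: rank ker ∂_1 − rank ∂_2 = (10 − 4) − 6 = 0, and the invariant factors of ∂_2 are all 1, so H_1 = 0.
  H_2: rank ker ∂_2 − rank ∂_3 = (10 − 6) − 4 = 0, and the invariant factors of ∂_3 are all 1, so H_2 = 0.
  H_3: rank ker ∂_3 − rank ∂_4 = (5 − 4) − 0 = 1, and there is no ∂_4, so H_3 = Z.

(K is a triangulation of the 3-sphere S^3.)

H_0 ≅ Z,  H_1 = 0,  H_2 = 0,  H_3 ≅ Z.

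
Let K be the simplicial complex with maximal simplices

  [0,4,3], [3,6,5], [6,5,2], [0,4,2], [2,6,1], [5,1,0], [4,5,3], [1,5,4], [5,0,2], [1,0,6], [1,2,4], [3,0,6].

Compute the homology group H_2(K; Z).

H_2 = 0.

Take the total order 0 < 1 < 2 < 3 < 4 < 5 < 6 on the vertex set. Then K (dimension 2) consists of the simplices:

  0-simplices (7): [0], [1], [2], [3], [4], [5], [6]
  1-simplices (18): [0,1], [0,2], [0,3], [0,4], [0,5], [0,6], [1,2], [1,4], [1,5], [1,6], [2,4], [2,5], [2,6], [3,4], [3,5], [3,6], [4,5], [5,6]
  2-simplices (12): [0,1,5], [0,1,6], [0,2,4], [0,2,5], [0,3,4], [0,3,6], [1,2,4], [1,2,6], [1,4,5], [2,5,6], [3,4,5], [3,5,6]

giving chain groups C_0 ≅ Z^7, C_1 ≅ Z^18, C_2 ≅ Z^12.

∂_1: C_1 → C_0 sends each edge [p,q] (with p < q) to q − p. For instance
  ∂[4,5] = [5] − [4].
This gives a 7×18 integer matrix of rank 6; reducing to Smith normal form yields diagonal entries (1,1,1,1,1,1).

Boundary ∂_2: C_2 → C_1 sends each 2-simplex [p,q,r] to [q,r] − [p,r] + [p,q]. For instance
  ∂[0,1,6] = [1,6] − [0,6] + [0,1],
  ∂[0,2,5] = [2,5] − [0,5] + [0,2].
This gives a 18×12 integer matrix of rank 12; reducing to Smith normal form yields diagonal entries (1,1,1,1,1,1,1,1,1,1,1,2).

From H_k ≅ ker(∂_k) / im(∂_{k+1}) we obtain:

  H_2: rank ker ∂_2 − rank ∂_3 = (12 − 12) − 0 = 0, and there is no ∂_3, so H_2 = 0.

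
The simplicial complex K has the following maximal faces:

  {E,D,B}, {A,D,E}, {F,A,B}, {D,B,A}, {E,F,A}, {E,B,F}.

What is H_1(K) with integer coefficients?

Order the vertices as A < B < D < E < F. Listing each simplex with vertices in this order, K has dimension 2 with simplices:

  0-simplices (5): A, B, D, E, F
  1-simplices (9): AB, AD, AE, AF, BD, BE, BF, DE, EF
  2-simplices (6): ABD, ABF, ADE, AEF, BDE, BEF

giving chain groups C_0 ≅ Z^5, C_1 ≅ Z^9, C_2 ≅ Z^6.

The boundary map ∂_1: C_1 → C_0 sends each edge [p,q] (with p < q) to q − p.
As a 5×9 matrix over Z this has rank 4, with invariant factors (1,1,1,1).

The boundary map ∂_2: C_2 → C_1 sends each 2-simplex [p,q,r] to [q,r] − [p,r] + [p,q]. For instance
  ∂BEF = EF − BF + BE,
  ∂BDE = DE − BE + BD.
As a 9×6 matrix over Z this has rank 5, with invariant factors (1,1,1,1,1).

Now H_k = ker ∂_k / im ∂_{k+1}, so:

  H_1: rank ker ∂_1 − rank ∂_2 = (9 − 4) − 5 = 0, and the invariant factors of ∂_2 are all 1, so H_1 ≅ 0.

H_1 ≅ 0.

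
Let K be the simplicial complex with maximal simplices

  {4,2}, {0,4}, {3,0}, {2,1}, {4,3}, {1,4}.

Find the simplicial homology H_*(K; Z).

Order the vertices as 0 < 1 < 2 < 3 < 4. Listing each simplex with vertices in this order, K has dimension 1 with simplices:

  0-simplices (5): [0], [1], [2], [3], [4]
  1-simplices (6): [0,3], [0,4], [1,2], [1,4], [2,4], [3,4]

Hence C_0 ≅ Z^5, C_1 ≅ Z^6.

The boundary map ∂_1: C_1 → C_0 sends each edge [p,q] (with p < q) to q − p. For instance
  ∂[0,3] = [3] − [0].
The resulting 5×6 matrix has rank 4, and its Smith normal form has invariant factors (1,1,1,1).

From H_k ≅ ker(∂_k) / im(∂_{k+1}) we obtain:

  H_0: rank C_0 − rank ∂_1 = 5 − 4 = 1, and the invariant factors of ∂_1 are all 1, so H_0 = Z.
  H_1: rank ker ∂_1 − rank ∂_2 = (6 − 4) − 0 = 2, and there is no ∂_2, so H_1 = Z^2.

H_0 = Z,  H_1 = Z^2.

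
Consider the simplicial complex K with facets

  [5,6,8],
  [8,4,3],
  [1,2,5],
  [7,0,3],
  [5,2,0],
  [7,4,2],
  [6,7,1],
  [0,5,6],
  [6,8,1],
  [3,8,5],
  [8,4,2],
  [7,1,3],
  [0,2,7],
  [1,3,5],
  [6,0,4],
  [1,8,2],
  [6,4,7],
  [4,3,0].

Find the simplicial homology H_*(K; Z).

H_0 ≅ Z,  H_1 ≅ Z ⊕ Z_2,  H_2 = 0.

Order the vertices as 0 < 1 < 2 < 3 < 4 < 5 < 6 < 7 < 8. Listing each simplex with vertices in this order, K has dimension 2 with simplices:

  0-simplices (9): [0], [1], [2], [3], [4], [5], [6], [7], [8]
  1-simplices (27): (27 of them)
  2-simplices (18): [0,2,5], [0,2,7], [0,3,4], [0,3,7], [0,4,6], [0,5,6], [1,2,5], [1,2,8], [1,3,5], [1,3,7], [1,6,7], [1,6,8], [2,4,7], [2,4,8], [3,4,8], [3,5,8], [4,6,7], [5,6,8]

giving chain groups C_0 ≅ Z^9, C_1 ≅ Z^27, C_2 ≅ Z^18.

Boundary ∂_1: C_1 → C_0 is given by ∂[p,q] = [q] − [p].
The resulting 9×27 matrix has rank 8, and its Smith normal form has invariant factors (1,1,1,1,1,1,1,1).

Boundary ∂_2: C_2 → C_1 acts by ∂[p,q,r] = [q,r] − [p,r] + [p,q]. For instance
  ∂[0,2,5] = [2,5] − [0,5] + [0,2],
  ∂[3,5,8] = [5,8] − [3,8] + [3,5].
The 27×18 boundary matrix has rank 18 and Smith normal form diag(1,1,1,1,1,1,1,1,1,1,1,1,1,1,1,1,1,2).

Reading off H_k = ker ∂_k / im ∂_{k+1}:

  H_0: rank C_0 − rank ∂_1 = 9 − 8 = 1, and the invariant factors of ∂_1 are all 1, so H_0 = Z.
  H_1: rank ker ∂_1 − rank ∂_2 = (27 − 8) − 18 = 1, and ∂_2 has invariant factor 2 > 1, so H_1 = Z ⊕ Z_2.
  H_2: rank ker ∂_2 − rank ∂_3 = (18 − 18) − 0 = 0, and there is no ∂_3, so H_2 = 0.

As a check, the Euler characteristic is 9 − 27 + 18 = 0, which agrees with 1 − 1 + 0 = 0.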